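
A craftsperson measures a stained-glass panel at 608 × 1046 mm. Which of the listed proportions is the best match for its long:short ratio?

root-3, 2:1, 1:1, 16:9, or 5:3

Ratio = 1046 / 608 ≈ 1.720.
Distances: root-3 1.732 (Δ 0.012); 2:1 2.000 (Δ 0.280); 1:1 1.000 (Δ 0.720); 16:9 1.778 (Δ 0.058); 5:3 1.667 (Δ 0.053).

root-3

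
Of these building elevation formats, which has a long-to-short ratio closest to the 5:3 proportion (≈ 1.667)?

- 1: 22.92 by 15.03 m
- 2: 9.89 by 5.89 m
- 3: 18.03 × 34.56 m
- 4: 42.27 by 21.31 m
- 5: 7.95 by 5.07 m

Target 5:3 ≈ 1.667.
1: 1.525 (Δ0.142)  2: 1.679 (Δ0.012)  3: 1.917 (Δ0.250)  4: 1.984 (Δ0.317)  5: 1.568 (Δ0.099)

2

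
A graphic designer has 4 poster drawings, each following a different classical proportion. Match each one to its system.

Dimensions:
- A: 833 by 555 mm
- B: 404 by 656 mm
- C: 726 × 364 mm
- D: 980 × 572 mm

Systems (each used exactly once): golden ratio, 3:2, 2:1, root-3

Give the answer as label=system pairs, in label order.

A=3:2, B=golden ratio, C=2:1, D=root-3

A = 833/555 ≈ 1.501 → 3:2 (1.500)
B = 656/404 ≈ 1.624 → golden ratio (1.618)
C = 726/364 ≈ 1.995 → 2:1 (2.000)
D = 980/572 ≈ 1.713 → root-3 (1.732)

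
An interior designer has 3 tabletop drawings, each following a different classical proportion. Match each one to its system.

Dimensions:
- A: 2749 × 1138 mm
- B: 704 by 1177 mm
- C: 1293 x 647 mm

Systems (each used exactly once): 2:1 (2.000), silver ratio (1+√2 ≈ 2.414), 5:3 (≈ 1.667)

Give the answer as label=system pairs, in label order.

A = 2749/1138 ≈ 2.416 → silver ratio (2.414)
B = 1177/704 ≈ 1.672 → 5:3 (1.667)
C = 1293/647 ≈ 1.998 → 2:1 (2.000)

A=silver ratio, B=5:3, C=2:1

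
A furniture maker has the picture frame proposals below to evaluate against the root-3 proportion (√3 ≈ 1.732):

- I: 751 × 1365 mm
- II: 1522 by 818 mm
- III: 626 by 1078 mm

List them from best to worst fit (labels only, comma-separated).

I: 1365/751 ≈ 1.818 → |1.818 − 1.732| = 0.086
II: 1522/818 ≈ 1.861 → |1.861 − 1.732| = 0.129
III: 1078/626 ≈ 1.722 → |1.722 − 1.732| = 0.010

III, I, II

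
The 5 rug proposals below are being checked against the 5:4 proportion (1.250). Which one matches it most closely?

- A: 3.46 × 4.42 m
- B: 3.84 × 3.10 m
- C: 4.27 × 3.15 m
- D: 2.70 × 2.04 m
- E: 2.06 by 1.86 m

B

Ratios (long/short): A ≈ 1.277; B ≈ 1.239; C ≈ 1.356; D ≈ 1.324; E ≈ 1.108.
5:4 ≈ 1.250; option B is nearest (Δ 0.011).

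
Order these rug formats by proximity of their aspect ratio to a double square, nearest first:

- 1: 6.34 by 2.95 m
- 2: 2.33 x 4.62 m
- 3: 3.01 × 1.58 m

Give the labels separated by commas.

2, 3, 1

1: 6.34/2.95 ≈ 2.149 → |2.149 − 2.000| = 0.149
2: 4.62/2.33 ≈ 1.983 → |1.983 − 2.000| = 0.017
3: 3.01/1.58 ≈ 1.905 → |1.905 − 2.000| = 0.095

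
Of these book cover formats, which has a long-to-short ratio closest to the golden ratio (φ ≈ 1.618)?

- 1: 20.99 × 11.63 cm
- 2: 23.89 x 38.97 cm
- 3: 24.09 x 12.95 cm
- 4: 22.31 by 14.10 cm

2

Target golden ratio ≈ 1.618.
1: 1.805 (Δ0.187)  2: 1.631 (Δ0.013)  3: 1.860 (Δ0.242)  4: 1.582 (Δ0.036)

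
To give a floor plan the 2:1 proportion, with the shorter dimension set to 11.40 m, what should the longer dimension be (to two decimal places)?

2:1 = 2.00000.
Longer side = 11.40 × 2.00000 ≈ 22.8000 → 22.80 m.

22.80 m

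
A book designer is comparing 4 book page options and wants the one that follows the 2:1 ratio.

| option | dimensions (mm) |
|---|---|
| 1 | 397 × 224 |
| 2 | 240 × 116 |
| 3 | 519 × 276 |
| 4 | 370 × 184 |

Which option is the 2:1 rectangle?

Ratios (long/short): 1 ≈ 1.772; 2 ≈ 2.069; 3 ≈ 1.880; 4 ≈ 2.011.
2:1 ≈ 2.000; option 4 is nearest (Δ 0.011).

4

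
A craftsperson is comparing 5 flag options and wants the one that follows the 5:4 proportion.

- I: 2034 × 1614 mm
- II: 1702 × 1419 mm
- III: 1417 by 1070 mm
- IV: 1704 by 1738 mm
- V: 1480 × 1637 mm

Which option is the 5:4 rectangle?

I

Ratios (long/short): I ≈ 1.260; II ≈ 1.199; III ≈ 1.324; IV ≈ 1.020; V ≈ 1.106.
5:4 ≈ 1.250; option I is nearest (Δ 0.010).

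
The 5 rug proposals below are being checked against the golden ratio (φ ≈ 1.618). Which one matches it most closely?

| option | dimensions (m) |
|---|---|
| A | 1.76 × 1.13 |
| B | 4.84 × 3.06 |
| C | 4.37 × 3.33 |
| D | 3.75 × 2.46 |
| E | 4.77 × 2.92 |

Target golden ratio ≈ 1.618.
A: 1.558 (Δ0.060)  B: 1.582 (Δ0.036)  C: 1.312 (Δ0.306)  D: 1.524 (Δ0.094)  E: 1.634 (Δ0.016)

E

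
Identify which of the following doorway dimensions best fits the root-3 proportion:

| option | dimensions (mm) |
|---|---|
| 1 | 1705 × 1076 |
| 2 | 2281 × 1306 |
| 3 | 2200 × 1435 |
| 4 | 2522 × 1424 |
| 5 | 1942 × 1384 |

Target root-3 ≈ 1.732.
1: 1.585 (Δ0.147)  2: 1.747 (Δ0.015)  3: 1.533 (Δ0.199)  4: 1.771 (Δ0.039)  5: 1.403 (Δ0.329)

2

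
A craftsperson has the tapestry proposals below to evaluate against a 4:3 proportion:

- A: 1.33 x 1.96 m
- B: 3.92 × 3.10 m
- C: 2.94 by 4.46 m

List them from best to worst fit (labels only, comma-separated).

B, A, C

Ratios: A = 1.96 / 1.33 ≈ 1.474; B = 3.92 / 3.10 ≈ 1.265; C = 4.46 / 2.94 ≈ 1.517.
|Δ from 1.333|: A 0.141; B 0.068; C 0.184.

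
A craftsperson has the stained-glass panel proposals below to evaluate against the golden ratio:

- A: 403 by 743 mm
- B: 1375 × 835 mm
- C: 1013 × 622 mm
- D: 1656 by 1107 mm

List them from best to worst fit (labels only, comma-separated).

A: 743/403 ≈ 1.844 → |1.844 − 1.618| = 0.226
B: 1375/835 ≈ 1.647 → |1.647 − 1.618| = 0.029
C: 1013/622 ≈ 1.629 → |1.629 − 1.618| = 0.011
D: 1656/1107 ≈ 1.496 → |1.496 − 1.618| = 0.122

C, B, D, A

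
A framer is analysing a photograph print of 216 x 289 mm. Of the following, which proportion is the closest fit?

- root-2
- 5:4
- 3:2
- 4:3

4:3

289/216 ≈ 1.338. Nearest candidates are 4:3 (1.333, off by 0.005) and root-2 (1.414, off by 0.076).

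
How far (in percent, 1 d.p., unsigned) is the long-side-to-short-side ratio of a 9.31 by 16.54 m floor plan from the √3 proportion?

2.6%

Ratio = 16.54 / 9.31 ≈ 1.7766.
Ideal root-3 ≈ 1.7321. |1.7766 − 1.7321| / 1.7321 ≈ 2.57% → 2.6%.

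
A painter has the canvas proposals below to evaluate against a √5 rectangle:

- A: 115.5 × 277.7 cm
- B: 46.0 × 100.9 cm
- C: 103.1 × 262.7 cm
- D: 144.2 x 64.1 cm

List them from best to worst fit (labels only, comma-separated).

D, B, A, C

A: 277.7/115.5 ≈ 2.404 → |2.404 − 2.236| = 0.168
B: 100.9/46.0 ≈ 2.193 → |2.193 − 2.236| = 0.043
C: 262.7/103.1 ≈ 2.548 → |2.548 − 2.236| = 0.312
D: 144.2/64.1 ≈ 2.250 → |2.250 − 2.236| = 0.014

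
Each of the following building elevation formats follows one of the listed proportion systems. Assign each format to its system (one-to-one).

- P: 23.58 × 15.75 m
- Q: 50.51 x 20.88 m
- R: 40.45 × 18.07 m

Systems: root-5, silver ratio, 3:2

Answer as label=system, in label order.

P = 23.58/15.75 ≈ 1.497 → 3:2 (1.500)
Q = 50.51/20.88 ≈ 2.419 → silver ratio (2.414)
R = 40.45/18.07 ≈ 2.239 → root-5 (2.236)

P=3:2, Q=silver ratio, R=root-5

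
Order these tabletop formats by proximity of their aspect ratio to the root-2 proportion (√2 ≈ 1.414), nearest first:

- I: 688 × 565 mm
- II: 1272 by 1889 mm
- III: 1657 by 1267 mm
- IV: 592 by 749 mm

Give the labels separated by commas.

II, III, IV, I

Ratios: I = 688 / 565 ≈ 1.218; II = 1889 / 1272 ≈ 1.485; III = 1657 / 1267 ≈ 1.308; IV = 749 / 592 ≈ 1.265.
|Δ from 1.414|: I 0.196; II 0.071; III 0.106; IV 0.149.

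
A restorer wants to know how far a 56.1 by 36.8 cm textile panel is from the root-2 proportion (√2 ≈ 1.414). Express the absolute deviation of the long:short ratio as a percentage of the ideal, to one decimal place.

7.8%

Ratio = 56.1 / 36.8 ≈ 1.5245.
Ideal root-2 ≈ 1.4142. |1.5245 − 1.4142| / 1.4142 ≈ 7.80% → 7.8%.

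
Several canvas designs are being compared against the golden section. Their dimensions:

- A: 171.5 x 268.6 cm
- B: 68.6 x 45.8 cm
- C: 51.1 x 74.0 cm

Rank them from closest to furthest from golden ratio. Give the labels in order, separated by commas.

A: 268.6/171.5 ≈ 1.566 → |1.566 − 1.618| = 0.052
B: 68.6/45.8 ≈ 1.498 → |1.498 − 1.618| = 0.120
C: 74.0/51.1 ≈ 1.448 → |1.448 − 1.618| = 0.170

A, B, C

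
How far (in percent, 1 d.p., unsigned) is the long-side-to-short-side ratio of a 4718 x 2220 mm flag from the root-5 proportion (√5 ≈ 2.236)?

Ratio = 4718 / 2220 ≈ 2.1252.
Ideal root-5 ≈ 2.2361. |2.1252 − 2.2361| / 2.2361 ≈ 4.96% → 5.0%.

5.0%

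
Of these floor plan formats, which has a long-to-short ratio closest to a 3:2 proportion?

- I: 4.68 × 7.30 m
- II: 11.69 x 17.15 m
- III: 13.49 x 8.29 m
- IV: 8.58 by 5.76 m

IV

Target 3:2 ≈ 1.500.
I: 1.560 (Δ0.060)  II: 1.467 (Δ0.033)  III: 1.627 (Δ0.127)  IV: 1.490 (Δ0.010)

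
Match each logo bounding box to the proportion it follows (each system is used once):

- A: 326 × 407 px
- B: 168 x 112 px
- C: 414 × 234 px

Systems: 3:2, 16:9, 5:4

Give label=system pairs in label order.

A=5:4, B=3:2, C=16:9

Ratios: A ≈ 1.248; B ≈ 1.500; C ≈ 1.769.
Targets: 3:2 ≈ 1.500; 16:9 ≈ 1.778; 5:4 ≈ 1.250.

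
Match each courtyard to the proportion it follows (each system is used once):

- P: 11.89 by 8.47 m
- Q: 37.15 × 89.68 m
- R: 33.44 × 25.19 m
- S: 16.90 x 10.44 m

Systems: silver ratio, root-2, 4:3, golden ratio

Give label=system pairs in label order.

P=root-2, Q=silver ratio, R=4:3, S=golden ratio

P = 11.89/8.47 ≈ 1.404 → root-2 (1.414)
Q = 89.68/37.15 ≈ 2.414 → silver ratio (2.414)
R = 33.44/25.19 ≈ 1.328 → 4:3 (1.333)
S = 16.90/10.44 ≈ 1.619 → golden ratio (1.618)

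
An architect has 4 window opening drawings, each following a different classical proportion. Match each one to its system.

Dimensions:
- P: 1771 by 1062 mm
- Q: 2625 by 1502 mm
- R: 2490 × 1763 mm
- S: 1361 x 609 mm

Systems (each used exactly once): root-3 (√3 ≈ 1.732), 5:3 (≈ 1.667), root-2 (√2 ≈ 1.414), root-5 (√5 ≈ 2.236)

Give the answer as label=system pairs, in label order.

Ratios: P ≈ 1.668; Q ≈ 1.748; R ≈ 1.412; S ≈ 2.235.
Targets: root-3 ≈ 1.732; 5:3 ≈ 1.667; root-2 ≈ 1.414; root-5 ≈ 2.236.

P=5:3, Q=root-3, R=root-2, S=root-5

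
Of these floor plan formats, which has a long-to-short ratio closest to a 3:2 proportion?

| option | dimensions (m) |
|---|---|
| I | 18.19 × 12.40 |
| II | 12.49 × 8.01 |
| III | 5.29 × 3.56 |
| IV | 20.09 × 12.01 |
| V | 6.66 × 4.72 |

III

Ratios (long/short): I ≈ 1.467; II ≈ 1.559; III ≈ 1.486; IV ≈ 1.673; V ≈ 1.411.
3:2 ≈ 1.500; option III is nearest (Δ 0.014).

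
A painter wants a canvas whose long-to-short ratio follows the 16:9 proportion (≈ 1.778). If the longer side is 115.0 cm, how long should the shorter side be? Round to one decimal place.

16:9 ≈ 1.77778.
Shorter side = 115.0 ÷ 1.77778 ≈ 64.687 → 64.7 cm.

64.7 cm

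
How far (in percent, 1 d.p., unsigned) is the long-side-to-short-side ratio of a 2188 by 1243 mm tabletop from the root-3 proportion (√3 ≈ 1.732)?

1.6%

Ratio = 2188 / 1243 ≈ 1.7603.
Ideal root-3 ≈ 1.7321. |1.7603 − 1.7321| / 1.7321 ≈ 1.63% → 1.6%.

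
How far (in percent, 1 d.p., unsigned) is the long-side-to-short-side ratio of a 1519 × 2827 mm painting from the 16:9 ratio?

Ratio = 2827 / 1519 ≈ 1.8611.
Ideal 16:9 ≈ 1.7778. |1.8611 − 1.7778| / 1.7778 ≈ 4.69% → 4.7%.

4.7%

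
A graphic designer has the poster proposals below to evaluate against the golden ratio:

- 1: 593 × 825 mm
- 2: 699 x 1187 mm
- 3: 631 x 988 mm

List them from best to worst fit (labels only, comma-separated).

Ratios: 1 = 825 / 593 ≈ 1.391; 2 = 1187 / 699 ≈ 1.698; 3 = 988 / 631 ≈ 1.566.
|Δ from 1.618|: 1 0.227; 2 0.080; 3 0.052.

3, 2, 1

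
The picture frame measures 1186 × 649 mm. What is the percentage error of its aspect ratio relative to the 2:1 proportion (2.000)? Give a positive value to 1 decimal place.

8.6%

Ratio = 1186 / 649 ≈ 1.8274.
Ideal 2:1 = 2.0000. |1.8274 − 2.0000| / 2.0000 ≈ 8.63% → 8.6%.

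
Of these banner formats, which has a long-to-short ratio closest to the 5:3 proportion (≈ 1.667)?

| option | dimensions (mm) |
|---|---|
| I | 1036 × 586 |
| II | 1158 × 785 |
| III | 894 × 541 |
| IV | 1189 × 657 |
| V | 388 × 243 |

III

Target 5:3 ≈ 1.667.
I: 1.768 (Δ0.101)  II: 1.475 (Δ0.192)  III: 1.652 (Δ0.015)  IV: 1.810 (Δ0.143)  V: 1.597 (Δ0.070)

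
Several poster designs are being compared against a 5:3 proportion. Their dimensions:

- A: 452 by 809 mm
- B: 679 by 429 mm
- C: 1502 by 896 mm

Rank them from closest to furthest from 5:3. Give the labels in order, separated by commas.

A: 809/452 ≈ 1.790 → |1.790 − 1.667| = 0.123
B: 679/429 ≈ 1.583 → |1.583 − 1.667| = 0.084
C: 1502/896 ≈ 1.676 → |1.676 − 1.667| = 0.009

C, B, A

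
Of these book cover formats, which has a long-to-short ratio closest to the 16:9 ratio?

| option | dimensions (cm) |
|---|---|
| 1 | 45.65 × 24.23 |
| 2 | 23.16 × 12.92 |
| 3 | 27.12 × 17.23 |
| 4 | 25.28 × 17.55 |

Ratios (long/short): 1 ≈ 1.884; 2 ≈ 1.793; 3 ≈ 1.574; 4 ≈ 1.440.
16:9 ≈ 1.778; option 2 is nearest (Δ 0.015).

2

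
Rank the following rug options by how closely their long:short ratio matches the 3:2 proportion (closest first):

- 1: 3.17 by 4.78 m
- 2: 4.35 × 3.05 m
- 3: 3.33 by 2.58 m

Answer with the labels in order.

Ratios: 1 = 4.78 / 3.17 ≈ 1.508; 2 = 4.35 / 3.05 ≈ 1.426; 3 = 3.33 / 2.58 ≈ 1.291.
|Δ from 1.500|: 1 0.008; 2 0.074; 3 0.209.

1, 2, 3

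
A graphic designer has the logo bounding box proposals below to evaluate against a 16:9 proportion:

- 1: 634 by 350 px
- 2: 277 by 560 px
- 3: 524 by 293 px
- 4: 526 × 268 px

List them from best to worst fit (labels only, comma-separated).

1: 634/350 ≈ 1.811 → |1.811 − 1.778| = 0.033
2: 560/277 ≈ 2.022 → |2.022 − 1.778| = 0.244
3: 524/293 ≈ 1.788 → |1.788 − 1.778| = 0.010
4: 526/268 ≈ 1.963 → |1.963 − 1.778| = 0.185

3, 1, 4, 2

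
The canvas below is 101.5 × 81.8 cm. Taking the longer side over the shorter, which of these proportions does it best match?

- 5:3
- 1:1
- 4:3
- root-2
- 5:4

101.5/81.8 ≈ 1.241. Nearest candidates are 5:4 (1.250, off by 0.009) and 4:3 (1.333, off by 0.092).

5:4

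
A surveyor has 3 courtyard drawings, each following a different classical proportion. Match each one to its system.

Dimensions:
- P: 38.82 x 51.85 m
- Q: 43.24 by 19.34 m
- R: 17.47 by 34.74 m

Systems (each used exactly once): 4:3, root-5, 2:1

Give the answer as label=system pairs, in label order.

P=4:3, Q=root-5, R=2:1

P = 51.85/38.82 ≈ 1.336 → 4:3 (1.333)
Q = 43.24/19.34 ≈ 2.236 → root-5 (2.236)
R = 34.74/17.47 ≈ 1.989 → 2:1 (2.000)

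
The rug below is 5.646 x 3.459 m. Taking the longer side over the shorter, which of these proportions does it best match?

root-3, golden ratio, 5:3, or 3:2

5.646/3.459 ≈ 1.632. Nearest candidates are golden ratio (1.618, off by 0.014) and 5:3 (1.667, off by 0.035).

golden ratio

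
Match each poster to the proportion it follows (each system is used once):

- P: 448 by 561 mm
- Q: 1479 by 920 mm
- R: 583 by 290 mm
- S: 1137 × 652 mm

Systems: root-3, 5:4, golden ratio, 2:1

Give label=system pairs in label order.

P = 561/448 ≈ 1.252 → 5:4 (1.250)
Q = 1479/920 ≈ 1.608 → golden ratio (1.618)
R = 583/290 ≈ 2.010 → 2:1 (2.000)
S = 1137/652 ≈ 1.744 → root-3 (1.732)

P=5:4, Q=golden ratio, R=2:1, S=root-3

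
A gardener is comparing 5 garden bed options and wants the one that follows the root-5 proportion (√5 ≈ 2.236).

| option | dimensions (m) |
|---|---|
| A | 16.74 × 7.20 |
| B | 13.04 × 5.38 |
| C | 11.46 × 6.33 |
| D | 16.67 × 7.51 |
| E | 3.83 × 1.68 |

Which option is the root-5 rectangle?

D

Ratios (long/short): A ≈ 2.325; B ≈ 2.424; C ≈ 1.810; D ≈ 2.220; E ≈ 2.280.
root-5 ≈ 2.236; option D is nearest (Δ 0.016).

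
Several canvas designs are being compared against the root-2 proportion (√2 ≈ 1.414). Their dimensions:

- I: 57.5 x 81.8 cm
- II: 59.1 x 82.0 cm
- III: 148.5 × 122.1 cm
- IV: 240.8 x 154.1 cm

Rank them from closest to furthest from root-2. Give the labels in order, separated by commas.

I, II, IV, III

Ratios: I = 81.8 / 57.5 ≈ 1.423; II = 82.0 / 59.1 ≈ 1.387; III = 148.5 / 122.1 ≈ 1.216; IV = 240.8 / 154.1 ≈ 1.563.
|Δ from 1.414|: I 0.009; II 0.027; III 0.198; IV 0.149.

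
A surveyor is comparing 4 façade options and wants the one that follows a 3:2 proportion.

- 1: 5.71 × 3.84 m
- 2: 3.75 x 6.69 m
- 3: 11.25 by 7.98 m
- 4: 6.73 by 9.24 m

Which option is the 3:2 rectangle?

Target 3:2 ≈ 1.500.
1: 1.487 (Δ0.013)  2: 1.784 (Δ0.284)  3: 1.410 (Δ0.090)  4: 1.373 (Δ0.127)

1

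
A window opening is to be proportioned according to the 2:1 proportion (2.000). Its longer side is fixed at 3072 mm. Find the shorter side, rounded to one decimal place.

2:1 = 2.00000.
Shorter side = 3072 ÷ 2.00000 ≈ 1536.000 → 1536.0 mm.

1536.0 mm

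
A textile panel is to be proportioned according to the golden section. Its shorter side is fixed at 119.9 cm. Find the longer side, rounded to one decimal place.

golden ratio ≈ 1.61803.
Longer side = 119.9 × 1.61803 ≈ 194.002 → 194.0 cm.

194.0 cm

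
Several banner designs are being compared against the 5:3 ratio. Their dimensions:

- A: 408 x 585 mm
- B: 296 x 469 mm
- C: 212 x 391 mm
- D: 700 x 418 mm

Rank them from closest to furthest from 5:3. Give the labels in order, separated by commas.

D, B, C, A

Ratios: A = 585 / 408 ≈ 1.434; B = 469 / 296 ≈ 1.584; C = 391 / 212 ≈ 1.844; D = 700 / 418 ≈ 1.675.
|Δ from 1.667|: A 0.233; B 0.083; C 0.177; D 0.008.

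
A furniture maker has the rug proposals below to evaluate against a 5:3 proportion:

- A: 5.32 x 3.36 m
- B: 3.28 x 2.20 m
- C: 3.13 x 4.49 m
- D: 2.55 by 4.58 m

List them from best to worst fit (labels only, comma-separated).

A: 5.32/3.36 ≈ 1.583 → |1.583 − 1.667| = 0.084
B: 3.28/2.20 ≈ 1.491 → |1.491 − 1.667| = 0.176
C: 4.49/3.13 ≈ 1.435 → |1.435 − 1.667| = 0.232
D: 4.58/2.55 ≈ 1.796 → |1.796 − 1.667| = 0.129

A, D, B, C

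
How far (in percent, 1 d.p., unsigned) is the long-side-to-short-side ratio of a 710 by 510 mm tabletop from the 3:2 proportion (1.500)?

Ratio = 710 / 510 ≈ 1.3922.
Ideal 3:2 = 1.5000. |1.3922 − 1.5000| / 1.5000 ≈ 7.19% → 7.2%.

7.2%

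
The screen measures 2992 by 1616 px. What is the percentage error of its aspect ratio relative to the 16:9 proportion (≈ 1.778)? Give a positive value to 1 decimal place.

4.1%

Ratio = 2992 / 1616 ≈ 1.8515.
Ideal 16:9 ≈ 1.7778. |1.8515 − 1.7778| / 1.7778 ≈ 4.15% → 4.1%.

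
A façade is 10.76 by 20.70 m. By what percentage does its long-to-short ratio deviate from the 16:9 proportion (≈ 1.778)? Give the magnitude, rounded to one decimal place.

8.2%

Ratio = 20.70 / 10.76 ≈ 1.9238.
Ideal 16:9 ≈ 1.7778. |1.9238 − 1.7778| / 1.7778 ≈ 8.21% → 8.2%.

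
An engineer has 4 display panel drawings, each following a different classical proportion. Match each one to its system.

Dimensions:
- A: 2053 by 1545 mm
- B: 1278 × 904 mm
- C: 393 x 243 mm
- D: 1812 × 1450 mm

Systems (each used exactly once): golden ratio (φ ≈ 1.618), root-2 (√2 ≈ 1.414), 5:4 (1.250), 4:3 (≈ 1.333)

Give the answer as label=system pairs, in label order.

A=4:3, B=root-2, C=golden ratio, D=5:4

A = 2053/1545 ≈ 1.329 → 4:3 (1.333)
B = 1278/904 ≈ 1.414 → root-2 (1.414)
C = 393/243 ≈ 1.617 → golden ratio (1.618)
D = 1812/1450 ≈ 1.250 → 5:4 (1.250)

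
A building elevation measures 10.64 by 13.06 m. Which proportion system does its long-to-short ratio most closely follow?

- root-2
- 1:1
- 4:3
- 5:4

13.06/10.64 ≈ 1.227. Nearest candidates are 5:4 (1.250, off by 0.023) and 4:3 (1.333, off by 0.106).

5:4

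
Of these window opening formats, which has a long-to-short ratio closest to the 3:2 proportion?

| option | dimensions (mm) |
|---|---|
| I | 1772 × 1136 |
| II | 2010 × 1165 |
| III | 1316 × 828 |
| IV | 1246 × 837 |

Target 3:2 ≈ 1.500.
I: 1.560 (Δ0.060)  II: 1.725 (Δ0.225)  III: 1.589 (Δ0.089)  IV: 1.489 (Δ0.011)

IV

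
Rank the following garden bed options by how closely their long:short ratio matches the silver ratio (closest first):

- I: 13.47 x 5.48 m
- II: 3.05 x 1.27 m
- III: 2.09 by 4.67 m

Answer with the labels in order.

II, I, III

Ratios: I = 13.47 / 5.48 ≈ 2.458; II = 3.05 / 1.27 ≈ 2.402; III = 4.67 / 2.09 ≈ 2.234.
|Δ from 2.414|: I 0.044; II 0.012; III 0.180.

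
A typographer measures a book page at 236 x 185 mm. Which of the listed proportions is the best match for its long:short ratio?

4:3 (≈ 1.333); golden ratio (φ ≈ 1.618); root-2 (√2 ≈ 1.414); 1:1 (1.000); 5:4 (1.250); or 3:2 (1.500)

5:4

Ratio = 236 / 185 ≈ 1.276.
Distances: 4:3 1.333 (Δ 0.057); golden ratio 1.618 (Δ 0.342); root-2 1.414 (Δ 0.138); 1:1 1.000 (Δ 0.276); 5:4 1.250 (Δ 0.026); 3:2 1.500 (Δ 0.224).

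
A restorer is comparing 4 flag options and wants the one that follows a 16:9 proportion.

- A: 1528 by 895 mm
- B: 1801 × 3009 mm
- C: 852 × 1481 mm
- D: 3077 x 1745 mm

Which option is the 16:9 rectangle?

Target 16:9 ≈ 1.778.
A: 1.707 (Δ0.071)  B: 1.671 (Δ0.107)  C: 1.738 (Δ0.040)  D: 1.763 (Δ0.015)

D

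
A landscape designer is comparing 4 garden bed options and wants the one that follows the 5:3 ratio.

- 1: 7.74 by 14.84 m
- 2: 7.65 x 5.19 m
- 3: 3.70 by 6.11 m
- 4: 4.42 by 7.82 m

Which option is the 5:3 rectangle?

Ratios (long/short): 1 ≈ 1.917; 2 ≈ 1.474; 3 ≈ 1.651; 4 ≈ 1.769.
5:3 ≈ 1.667; option 3 is nearest (Δ 0.016).

3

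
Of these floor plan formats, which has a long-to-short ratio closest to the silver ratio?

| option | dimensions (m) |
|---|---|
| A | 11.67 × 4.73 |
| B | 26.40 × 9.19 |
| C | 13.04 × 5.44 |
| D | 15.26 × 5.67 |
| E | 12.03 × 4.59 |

Ratios (long/short): A ≈ 2.467; B ≈ 2.873; C ≈ 2.397; D ≈ 2.691; E ≈ 2.621.
silver ratio ≈ 2.414; option C is nearest (Δ 0.017).

C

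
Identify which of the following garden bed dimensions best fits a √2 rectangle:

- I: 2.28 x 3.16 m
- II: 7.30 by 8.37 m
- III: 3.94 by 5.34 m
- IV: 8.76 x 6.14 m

IV

Ratios (long/short): I ≈ 1.386; II ≈ 1.147; III ≈ 1.355; IV ≈ 1.427.
root-2 ≈ 1.414; option IV is nearest (Δ 0.013).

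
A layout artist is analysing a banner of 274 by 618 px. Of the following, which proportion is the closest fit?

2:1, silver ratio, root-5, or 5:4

Ratio = 618 / 274 ≈ 2.255.
Distances: 2:1 2.000 (Δ 0.255); silver ratio 2.414 (Δ 0.159); root-5 2.236 (Δ 0.019); 5:4 1.250 (Δ 1.005).

root-5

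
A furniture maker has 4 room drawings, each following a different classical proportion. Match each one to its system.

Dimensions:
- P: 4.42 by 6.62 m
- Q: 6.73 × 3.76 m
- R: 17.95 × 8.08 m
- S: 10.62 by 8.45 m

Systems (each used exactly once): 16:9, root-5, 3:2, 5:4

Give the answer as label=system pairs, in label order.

P=3:2, Q=16:9, R=root-5, S=5:4

Ratios: P ≈ 1.498; Q ≈ 1.790; R ≈ 2.222; S ≈ 1.257.
Targets: 16:9 ≈ 1.778; root-5 ≈ 2.236; 3:2 ≈ 1.500; 5:4 ≈ 1.250.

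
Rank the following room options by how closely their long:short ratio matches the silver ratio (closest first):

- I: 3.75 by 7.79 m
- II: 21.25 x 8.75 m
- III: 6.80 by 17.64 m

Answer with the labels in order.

II, III, I

I: 7.79/3.75 ≈ 2.077 → |2.077 − 2.414| = 0.337
II: 21.25/8.75 ≈ 2.429 → |2.429 − 2.414| = 0.015
III: 17.64/6.80 ≈ 2.594 → |2.594 − 2.414| = 0.180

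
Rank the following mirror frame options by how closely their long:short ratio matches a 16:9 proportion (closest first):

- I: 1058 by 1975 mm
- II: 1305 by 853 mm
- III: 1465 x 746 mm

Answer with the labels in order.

I: 1975/1058 ≈ 1.867 → |1.867 − 1.778| = 0.089
II: 1305/853 ≈ 1.530 → |1.530 − 1.778| = 0.248
III: 1465/746 ≈ 1.964 → |1.964 − 1.778| = 0.186

I, III, II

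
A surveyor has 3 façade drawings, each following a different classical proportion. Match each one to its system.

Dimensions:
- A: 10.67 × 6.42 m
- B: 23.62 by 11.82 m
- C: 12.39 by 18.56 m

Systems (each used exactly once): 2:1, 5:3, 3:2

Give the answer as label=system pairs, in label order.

A=5:3, B=2:1, C=3:2

A = 10.67/6.42 ≈ 1.662 → 5:3 (1.667)
B = 23.62/11.82 ≈ 1.998 → 2:1 (2.000)
C = 18.56/12.39 ≈ 1.498 → 3:2 (1.500)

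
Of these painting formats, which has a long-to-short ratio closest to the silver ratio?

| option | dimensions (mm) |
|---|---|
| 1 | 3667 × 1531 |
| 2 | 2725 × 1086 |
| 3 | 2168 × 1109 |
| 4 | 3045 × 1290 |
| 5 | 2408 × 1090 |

1

Ratios (long/short): 1 ≈ 2.395; 2 ≈ 2.509; 3 ≈ 1.955; 4 ≈ 2.360; 5 ≈ 2.209.
silver ratio ≈ 2.414; option 1 is nearest (Δ 0.019).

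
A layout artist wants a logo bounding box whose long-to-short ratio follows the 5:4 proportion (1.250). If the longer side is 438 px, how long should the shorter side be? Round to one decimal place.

350.4 px

5:4 = 1.25000.
Shorter side = 438 ÷ 1.25000 ≈ 350.400 → 350.4 px.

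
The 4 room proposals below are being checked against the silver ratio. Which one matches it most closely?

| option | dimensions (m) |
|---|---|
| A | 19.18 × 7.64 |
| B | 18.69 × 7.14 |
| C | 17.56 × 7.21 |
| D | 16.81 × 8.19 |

C

Ratios (long/short): A ≈ 2.510; B ≈ 2.618; C ≈ 2.436; D ≈ 2.053.
silver ratio ≈ 2.414; option C is nearest (Δ 0.022).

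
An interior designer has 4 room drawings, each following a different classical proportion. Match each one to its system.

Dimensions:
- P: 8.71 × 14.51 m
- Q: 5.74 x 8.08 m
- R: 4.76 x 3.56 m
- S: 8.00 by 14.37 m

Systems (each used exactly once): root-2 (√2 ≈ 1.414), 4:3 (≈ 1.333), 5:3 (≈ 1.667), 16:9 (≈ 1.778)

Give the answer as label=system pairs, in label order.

Ratios: P ≈ 1.666; Q ≈ 1.408; R ≈ 1.337; S ≈ 1.796.
Targets: root-2 ≈ 1.414; 4:3 ≈ 1.333; 5:3 ≈ 1.667; 16:9 ≈ 1.778.

P=5:3, Q=root-2, R=4:3, S=16:9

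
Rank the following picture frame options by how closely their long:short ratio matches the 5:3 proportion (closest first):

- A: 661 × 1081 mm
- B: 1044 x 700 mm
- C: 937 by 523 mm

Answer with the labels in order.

Ratios: A = 1081 / 661 ≈ 1.635; B = 1044 / 700 ≈ 1.491; C = 937 / 523 ≈ 1.792.
|Δ from 1.667|: A 0.032; B 0.176; C 0.125.

A, C, B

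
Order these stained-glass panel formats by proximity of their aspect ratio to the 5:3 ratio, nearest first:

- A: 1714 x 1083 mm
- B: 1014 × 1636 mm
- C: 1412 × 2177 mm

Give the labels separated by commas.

A: 1714/1083 ≈ 1.583 → |1.583 − 1.667| = 0.084
B: 1636/1014 ≈ 1.613 → |1.613 − 1.667| = 0.054
C: 2177/1412 ≈ 1.542 → |1.542 − 1.667| = 0.125

B, A, C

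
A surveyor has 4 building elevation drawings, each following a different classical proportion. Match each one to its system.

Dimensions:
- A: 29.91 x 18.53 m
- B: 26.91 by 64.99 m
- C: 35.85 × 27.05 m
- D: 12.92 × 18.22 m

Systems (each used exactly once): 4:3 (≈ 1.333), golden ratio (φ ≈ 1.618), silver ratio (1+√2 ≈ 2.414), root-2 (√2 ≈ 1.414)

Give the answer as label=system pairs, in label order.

A=golden ratio, B=silver ratio, C=4:3, D=root-2

Ratios: A ≈ 1.614; B ≈ 2.415; C ≈ 1.325; D ≈ 1.410.
Targets: 4:3 ≈ 1.333; golden ratio ≈ 1.618; silver ratio ≈ 2.414; root-2 ≈ 1.414.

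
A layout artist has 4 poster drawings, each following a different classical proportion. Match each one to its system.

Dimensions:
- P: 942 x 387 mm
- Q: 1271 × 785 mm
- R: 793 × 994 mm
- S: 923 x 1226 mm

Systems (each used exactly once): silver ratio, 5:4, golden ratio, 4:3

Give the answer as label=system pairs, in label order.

P=silver ratio, Q=golden ratio, R=5:4, S=4:3

Ratios: P ≈ 2.434; Q ≈ 1.619; R ≈ 1.253; S ≈ 1.328.
Targets: silver ratio ≈ 2.414; 5:4 ≈ 1.250; golden ratio ≈ 1.618; 4:3 ≈ 1.333.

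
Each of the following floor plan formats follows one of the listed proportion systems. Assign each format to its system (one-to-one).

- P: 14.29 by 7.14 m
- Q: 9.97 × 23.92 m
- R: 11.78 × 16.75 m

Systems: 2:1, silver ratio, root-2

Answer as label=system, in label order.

P = 14.29/7.14 ≈ 2.001 → 2:1 (2.000)
Q = 23.92/9.97 ≈ 2.399 → silver ratio (2.414)
R = 16.75/11.78 ≈ 1.422 → root-2 (1.414)

P=2:1, Q=silver ratio, R=root-2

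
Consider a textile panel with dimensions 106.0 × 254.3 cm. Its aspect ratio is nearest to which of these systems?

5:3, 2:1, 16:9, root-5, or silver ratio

silver ratio

Ratio = 254.3 / 106.0 ≈ 2.399.
Distances: 5:3 1.667 (Δ 0.732); 2:1 2.000 (Δ 0.399); 16:9 1.778 (Δ 0.621); root-5 2.236 (Δ 0.163); silver ratio 2.414 (Δ 0.015).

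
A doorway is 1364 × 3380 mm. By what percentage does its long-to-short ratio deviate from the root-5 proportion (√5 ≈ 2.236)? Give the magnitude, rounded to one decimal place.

Ratio = 3380 / 1364 ≈ 2.4780.
Ideal root-5 ≈ 2.2361. |2.4780 − 2.2361| / 2.2361 ≈ 10.82% → 10.8%.

10.8%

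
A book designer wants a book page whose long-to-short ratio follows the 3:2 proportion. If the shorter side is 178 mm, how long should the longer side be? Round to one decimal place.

267.0 mm

3:2 = 1.50000.
Longer side = 178 × 1.50000 ≈ 267.000 → 267.0 mm.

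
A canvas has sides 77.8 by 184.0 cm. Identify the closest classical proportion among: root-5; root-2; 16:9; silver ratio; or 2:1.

silver ratio

184.0/77.8 ≈ 2.365. Nearest candidates are silver ratio (2.414, off by 0.049) and root-5 (2.236, off by 0.129).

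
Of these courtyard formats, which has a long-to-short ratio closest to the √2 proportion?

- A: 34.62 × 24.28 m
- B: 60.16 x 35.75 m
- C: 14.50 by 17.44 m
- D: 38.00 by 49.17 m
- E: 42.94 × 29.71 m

Target root-2 ≈ 1.414.
A: 1.426 (Δ0.012)  B: 1.683 (Δ0.269)  C: 1.203 (Δ0.211)  D: 1.294 (Δ0.120)  E: 1.445 (Δ0.031)

A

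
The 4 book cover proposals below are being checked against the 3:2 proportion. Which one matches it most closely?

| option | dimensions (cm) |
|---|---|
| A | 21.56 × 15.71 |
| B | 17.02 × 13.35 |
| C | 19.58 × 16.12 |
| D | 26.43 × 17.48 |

Target 3:2 ≈ 1.500.
A: 1.372 (Δ0.128)  B: 1.275 (Δ0.225)  C: 1.215 (Δ0.285)  D: 1.512 (Δ0.012)

D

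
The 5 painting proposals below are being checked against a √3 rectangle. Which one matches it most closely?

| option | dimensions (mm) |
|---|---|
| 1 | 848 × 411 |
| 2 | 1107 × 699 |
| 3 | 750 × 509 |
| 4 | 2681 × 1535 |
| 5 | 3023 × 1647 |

4

Target root-3 ≈ 1.732.
1: 2.063 (Δ0.331)  2: 1.584 (Δ0.148)  3: 1.473 (Δ0.259)  4: 1.747 (Δ0.015)  5: 1.835 (Δ0.103)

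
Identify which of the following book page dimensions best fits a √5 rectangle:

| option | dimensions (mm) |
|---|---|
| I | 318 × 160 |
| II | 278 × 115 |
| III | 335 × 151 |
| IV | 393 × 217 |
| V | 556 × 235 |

III

Ratios (long/short): I ≈ 1.988; II ≈ 2.417; III ≈ 2.219; IV ≈ 1.811; V ≈ 2.366.
root-5 ≈ 2.236; option III is nearest (Δ 0.017).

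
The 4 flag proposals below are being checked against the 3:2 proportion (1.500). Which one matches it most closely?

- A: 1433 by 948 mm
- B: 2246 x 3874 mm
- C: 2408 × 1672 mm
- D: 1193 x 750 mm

A

Ratios (long/short): A ≈ 1.512; B ≈ 1.725; C ≈ 1.440; D ≈ 1.591.
3:2 ≈ 1.500; option A is nearest (Δ 0.012).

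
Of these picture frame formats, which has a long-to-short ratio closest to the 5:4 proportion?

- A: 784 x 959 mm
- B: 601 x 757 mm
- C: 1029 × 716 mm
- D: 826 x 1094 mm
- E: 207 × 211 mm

Target 5:4 ≈ 1.250.
A: 1.223 (Δ0.027)  B: 1.260 (Δ0.010)  C: 1.437 (Δ0.187)  D: 1.324 (Δ0.074)  E: 1.019 (Δ0.231)

B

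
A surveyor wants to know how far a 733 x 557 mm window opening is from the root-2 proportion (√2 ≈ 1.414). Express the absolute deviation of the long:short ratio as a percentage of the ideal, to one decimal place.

6.9%

Ratio = 733 / 557 ≈ 1.3160.
Ideal root-2 ≈ 1.4142. |1.3160 − 1.4142| / 1.4142 ≈ 6.94% → 6.9%.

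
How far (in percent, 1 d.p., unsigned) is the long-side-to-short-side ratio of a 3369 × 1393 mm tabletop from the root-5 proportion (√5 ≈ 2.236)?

8.2%

Ratio = 3369 / 1393 ≈ 2.4185.
Ideal root-5 ≈ 2.2361. |2.4185 − 2.2361| / 2.2361 ≈ 8.16% → 8.2%.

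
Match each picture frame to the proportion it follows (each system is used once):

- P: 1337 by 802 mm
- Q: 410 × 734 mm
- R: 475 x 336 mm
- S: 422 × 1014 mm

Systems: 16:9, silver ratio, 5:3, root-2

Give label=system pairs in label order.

P=5:3, Q=16:9, R=root-2, S=silver ratio

P = 1337/802 ≈ 1.667 → 5:3 (1.667)
Q = 734/410 ≈ 1.790 → 16:9 (1.778)
R = 475/336 ≈ 1.414 → root-2 (1.414)
S = 1014/422 ≈ 2.403 → silver ratio (2.414)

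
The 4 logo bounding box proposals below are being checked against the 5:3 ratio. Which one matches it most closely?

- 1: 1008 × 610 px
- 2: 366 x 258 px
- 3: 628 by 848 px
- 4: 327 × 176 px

1

Target 5:3 ≈ 1.667.
1: 1.652 (Δ0.015)  2: 1.419 (Δ0.248)  3: 1.350 (Δ0.317)  4: 1.858 (Δ0.191)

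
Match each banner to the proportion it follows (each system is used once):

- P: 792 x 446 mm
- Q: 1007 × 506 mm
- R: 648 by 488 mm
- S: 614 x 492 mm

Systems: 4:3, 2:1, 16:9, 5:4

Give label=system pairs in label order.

P=16:9, Q=2:1, R=4:3, S=5:4

P = 792/446 ≈ 1.776 → 16:9 (1.778)
Q = 1007/506 ≈ 1.990 → 2:1 (2.000)
R = 648/488 ≈ 1.328 → 4:3 (1.333)
S = 614/492 ≈ 1.248 → 5:4 (1.250)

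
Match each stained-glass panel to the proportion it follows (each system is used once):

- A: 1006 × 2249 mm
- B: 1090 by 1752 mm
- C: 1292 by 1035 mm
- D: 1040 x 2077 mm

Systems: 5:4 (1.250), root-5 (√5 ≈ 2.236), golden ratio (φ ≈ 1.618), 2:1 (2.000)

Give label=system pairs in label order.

A = 2249/1006 ≈ 2.236 → root-5 (2.236)
B = 1752/1090 ≈ 1.607 → golden ratio (1.618)
C = 1292/1035 ≈ 1.248 → 5:4 (1.250)
D = 2077/1040 ≈ 1.997 → 2:1 (2.000)

A=root-5, B=golden ratio, C=5:4, D=2:1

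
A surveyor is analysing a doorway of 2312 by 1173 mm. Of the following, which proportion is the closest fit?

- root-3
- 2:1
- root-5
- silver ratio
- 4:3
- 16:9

2:1

Ratio = 2312 / 1173 ≈ 1.971.
Distances: root-3 1.732 (Δ 0.239); 2:1 2.000 (Δ 0.029); root-5 2.236 (Δ 0.265); silver ratio 2.414 (Δ 0.443); 4:3 1.333 (Δ 0.638); 16:9 1.778 (Δ 0.193).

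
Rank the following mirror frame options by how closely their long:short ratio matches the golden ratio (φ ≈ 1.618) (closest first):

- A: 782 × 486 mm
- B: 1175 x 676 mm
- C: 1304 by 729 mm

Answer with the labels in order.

A, B, C

A: 782/486 ≈ 1.609 → |1.609 − 1.618| = 0.009
B: 1175/676 ≈ 1.738 → |1.738 − 1.618| = 0.120
C: 1304/729 ≈ 1.789 → |1.789 − 1.618| = 0.171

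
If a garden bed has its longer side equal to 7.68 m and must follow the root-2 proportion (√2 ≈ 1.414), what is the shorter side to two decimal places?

root-2 ≈ 1.41421.
Shorter side = 7.68 ÷ 1.41421 ≈ 5.4306 → 5.43 m.

5.43 m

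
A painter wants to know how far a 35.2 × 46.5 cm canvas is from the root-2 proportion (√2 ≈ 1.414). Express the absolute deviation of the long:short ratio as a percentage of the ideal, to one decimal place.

Ratio = 46.5 / 35.2 ≈ 1.3210.
Ideal root-2 ≈ 1.4142. |1.3210 − 1.4142| / 1.4142 ≈ 6.59% → 6.6%.

6.6%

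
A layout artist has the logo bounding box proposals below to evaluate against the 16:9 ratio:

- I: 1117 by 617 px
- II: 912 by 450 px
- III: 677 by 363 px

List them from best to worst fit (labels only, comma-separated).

Ratios: I = 1117 / 617 ≈ 1.810; II = 912 / 450 ≈ 2.027; III = 677 / 363 ≈ 1.865.
|Δ from 1.778|: I 0.032; II 0.249; III 0.087.

I, III, II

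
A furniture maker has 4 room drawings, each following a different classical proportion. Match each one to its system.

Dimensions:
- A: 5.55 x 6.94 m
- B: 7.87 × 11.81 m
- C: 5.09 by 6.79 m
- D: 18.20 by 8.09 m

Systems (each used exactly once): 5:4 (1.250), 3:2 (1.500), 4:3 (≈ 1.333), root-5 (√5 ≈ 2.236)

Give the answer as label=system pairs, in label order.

Ratios: A ≈ 1.250; B ≈ 1.501; C ≈ 1.334; D ≈ 2.250.
Targets: 5:4 ≈ 1.250; 3:2 ≈ 1.500; 4:3 ≈ 1.333; root-5 ≈ 2.236.

A=5:4, B=3:2, C=4:3, D=root-5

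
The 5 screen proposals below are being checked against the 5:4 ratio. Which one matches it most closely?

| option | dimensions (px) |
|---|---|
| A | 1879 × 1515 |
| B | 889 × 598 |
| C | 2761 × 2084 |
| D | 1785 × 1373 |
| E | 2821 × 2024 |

A

Target 5:4 ≈ 1.250.
A: 1.240 (Δ0.010)  B: 1.487 (Δ0.237)  C: 1.325 (Δ0.075)  D: 1.300 (Δ0.050)  E: 1.394 (Δ0.144)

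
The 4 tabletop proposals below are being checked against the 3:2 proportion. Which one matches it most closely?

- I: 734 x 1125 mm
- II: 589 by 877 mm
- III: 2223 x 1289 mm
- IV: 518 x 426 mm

II

Ratios (long/short): I ≈ 1.533; II ≈ 1.489; III ≈ 1.725; IV ≈ 1.216.
3:2 ≈ 1.500; option II is nearest (Δ 0.011).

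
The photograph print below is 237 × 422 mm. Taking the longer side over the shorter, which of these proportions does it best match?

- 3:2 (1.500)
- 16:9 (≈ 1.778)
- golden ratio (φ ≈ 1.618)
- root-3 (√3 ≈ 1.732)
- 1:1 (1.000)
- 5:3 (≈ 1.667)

Ratio = 422 / 237 ≈ 1.781.
Distances: 3:2 1.500 (Δ 0.281); 16:9 1.778 (Δ 0.003); golden ratio 1.618 (Δ 0.163); root-3 1.732 (Δ 0.049); 1:1 1.000 (Δ 0.781); 5:3 1.667 (Δ 0.114).

16:9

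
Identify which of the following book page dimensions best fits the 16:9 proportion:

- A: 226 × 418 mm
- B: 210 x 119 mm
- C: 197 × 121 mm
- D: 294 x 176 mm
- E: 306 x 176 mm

Target 16:9 ≈ 1.778.
A: 1.850 (Δ0.072)  B: 1.765 (Δ0.013)  C: 1.628 (Δ0.150)  D: 1.670 (Δ0.108)  E: 1.739 (Δ0.039)

B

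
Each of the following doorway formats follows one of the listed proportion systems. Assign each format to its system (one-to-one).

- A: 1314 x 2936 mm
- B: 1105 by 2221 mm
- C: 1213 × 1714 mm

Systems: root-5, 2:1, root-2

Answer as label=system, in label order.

A = 2936/1314 ≈ 2.234 → root-5 (2.236)
B = 2221/1105 ≈ 2.010 → 2:1 (2.000)
C = 1714/1213 ≈ 1.413 → root-2 (1.414)

A=root-5, B=2:1, C=root-2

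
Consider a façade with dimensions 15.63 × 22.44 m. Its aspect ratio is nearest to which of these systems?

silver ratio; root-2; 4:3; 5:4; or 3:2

22.44/15.63 ≈ 1.436. Nearest candidates are root-2 (1.414, off by 0.022) and 3:2 (1.500, off by 0.064).

root-2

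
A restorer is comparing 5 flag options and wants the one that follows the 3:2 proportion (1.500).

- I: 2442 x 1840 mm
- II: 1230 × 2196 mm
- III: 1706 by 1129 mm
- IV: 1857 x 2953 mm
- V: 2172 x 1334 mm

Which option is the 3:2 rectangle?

III

Target 3:2 ≈ 1.500.
I: 1.327 (Δ0.173)  II: 1.785 (Δ0.285)  III: 1.511 (Δ0.011)  IV: 1.590 (Δ0.090)  V: 1.628 (Δ0.128)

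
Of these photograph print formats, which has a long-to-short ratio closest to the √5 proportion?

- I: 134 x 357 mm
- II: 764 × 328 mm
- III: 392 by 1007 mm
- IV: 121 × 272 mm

Ratios (long/short): I ≈ 2.664; II ≈ 2.329; III ≈ 2.569; IV ≈ 2.248.
root-5 ≈ 2.236; option IV is nearest (Δ 0.012).

IV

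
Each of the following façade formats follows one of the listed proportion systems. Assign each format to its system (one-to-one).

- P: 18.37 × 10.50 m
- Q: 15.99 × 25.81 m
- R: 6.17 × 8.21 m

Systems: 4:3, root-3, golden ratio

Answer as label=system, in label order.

P=root-3, Q=golden ratio, R=4:3

Ratios: P ≈ 1.750; Q ≈ 1.614; R ≈ 1.331.
Targets: 4:3 ≈ 1.333; root-3 ≈ 1.732; golden ratio ≈ 1.618.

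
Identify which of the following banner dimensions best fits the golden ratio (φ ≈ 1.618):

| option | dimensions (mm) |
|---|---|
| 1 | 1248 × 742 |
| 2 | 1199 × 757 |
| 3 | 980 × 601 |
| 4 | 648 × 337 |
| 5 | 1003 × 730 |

3

Target golden ratio ≈ 1.618.
1: 1.682 (Δ0.064)  2: 1.584 (Δ0.034)  3: 1.631 (Δ0.013)  4: 1.923 (Δ0.305)  5: 1.374 (Δ0.244)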